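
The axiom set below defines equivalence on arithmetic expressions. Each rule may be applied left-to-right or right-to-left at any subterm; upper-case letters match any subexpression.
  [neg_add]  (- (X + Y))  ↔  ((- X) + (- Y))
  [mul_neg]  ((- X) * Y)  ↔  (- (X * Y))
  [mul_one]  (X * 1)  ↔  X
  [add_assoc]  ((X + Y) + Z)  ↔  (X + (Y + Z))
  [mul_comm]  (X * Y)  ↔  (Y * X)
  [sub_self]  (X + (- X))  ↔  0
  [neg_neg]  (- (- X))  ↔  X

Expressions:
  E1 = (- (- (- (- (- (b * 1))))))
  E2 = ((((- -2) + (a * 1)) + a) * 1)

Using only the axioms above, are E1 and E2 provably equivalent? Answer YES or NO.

NO

The axioms are sound identities: if E1 ↔* E2 then E1 and E2 evaluate identically under any assignment.
Under a=0, b=0: E1 evaluates to 0, E2 to 2. Distinct ⇒ no rewrite sequence connects them.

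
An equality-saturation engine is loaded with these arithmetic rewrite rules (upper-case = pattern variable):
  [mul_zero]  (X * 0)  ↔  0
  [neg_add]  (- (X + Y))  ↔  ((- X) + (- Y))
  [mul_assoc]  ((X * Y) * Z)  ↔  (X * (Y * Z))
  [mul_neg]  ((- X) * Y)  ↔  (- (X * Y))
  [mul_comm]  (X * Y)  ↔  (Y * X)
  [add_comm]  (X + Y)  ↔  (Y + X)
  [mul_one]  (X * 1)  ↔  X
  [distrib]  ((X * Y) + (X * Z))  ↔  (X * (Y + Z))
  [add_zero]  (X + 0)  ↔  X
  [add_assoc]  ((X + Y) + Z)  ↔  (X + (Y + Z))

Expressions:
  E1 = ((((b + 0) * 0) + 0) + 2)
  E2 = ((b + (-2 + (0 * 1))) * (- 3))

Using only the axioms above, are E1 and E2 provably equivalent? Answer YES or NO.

The axioms are sound identities: if E1 ↔* E2 then E1 and E2 evaluate identically under any assignment.
Under b=0: E1 evaluates to 2, E2 to 6. Distinct ⇒ no rewrite sequence connects them.

NO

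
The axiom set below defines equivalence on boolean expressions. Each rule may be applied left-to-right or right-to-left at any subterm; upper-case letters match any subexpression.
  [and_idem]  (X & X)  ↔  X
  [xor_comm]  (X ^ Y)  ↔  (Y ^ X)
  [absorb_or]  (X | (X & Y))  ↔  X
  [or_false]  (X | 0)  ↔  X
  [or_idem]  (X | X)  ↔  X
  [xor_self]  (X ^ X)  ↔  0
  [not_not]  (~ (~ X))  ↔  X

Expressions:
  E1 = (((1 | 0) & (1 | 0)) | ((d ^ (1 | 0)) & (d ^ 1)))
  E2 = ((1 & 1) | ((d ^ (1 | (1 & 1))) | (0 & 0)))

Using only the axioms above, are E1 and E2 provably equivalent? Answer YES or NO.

YES

step 1: or_false (→) rewrites (1 | 0) into 1, now (((1 | 0) & (1 | 0)) | ((d ^ 1) & (d ^ 1)))
step 2: or_false (→) rewrites (1 | 0) into 1, now (((1 | 0) & 1) | ((d ^ 1) & (d ^ 1)))
step 3: and_idem (→) rewrites ((d ^ 1) & (d ^ 1)) into (d ^ 1), now (((1 | 0) & 1) | (d ^ 1))
step 4: or_false (→) rewrites (1 | 0) into 1, now ((1 & 1) | (d ^ 1))
step 5: or_false (←) rewrites (d ^ 1) into ((d ^ 1) | 0), now ((1 & 1) | ((d ^ 1) | 0))
step 6: and_idem (←) rewrites 0 into (0 & 0), now ((1 & 1) | ((d ^ 1) | (0 & 0)))
step 7: absorb_or (←) rewrites 1 into (1 | (1 & 1)), which is E2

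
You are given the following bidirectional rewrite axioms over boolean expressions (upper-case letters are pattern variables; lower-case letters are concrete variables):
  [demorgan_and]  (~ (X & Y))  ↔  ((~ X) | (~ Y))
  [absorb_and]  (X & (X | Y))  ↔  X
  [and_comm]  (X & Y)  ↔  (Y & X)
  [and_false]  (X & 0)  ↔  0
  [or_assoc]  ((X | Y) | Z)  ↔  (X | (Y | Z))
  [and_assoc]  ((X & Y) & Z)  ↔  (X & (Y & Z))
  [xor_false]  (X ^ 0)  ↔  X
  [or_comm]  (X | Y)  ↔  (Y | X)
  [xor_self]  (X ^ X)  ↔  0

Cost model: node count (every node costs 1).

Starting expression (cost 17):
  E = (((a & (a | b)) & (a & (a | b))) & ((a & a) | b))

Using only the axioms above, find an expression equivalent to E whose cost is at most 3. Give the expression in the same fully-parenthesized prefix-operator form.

(a & a)   [cost 3]

(1) (a & (a | b))  =[absorb_and →]=  a    ⊢ (((a & (a | b)) & a) & ((a & a) | b))
(2) (a & (a | b))  =[absorb_and →]=  a    ⊢ ((a & a) & ((a & a) | b))
(3) ((a & a) & ((a & a) | b))  =[absorb_and →]=  (a & a)    ⊢ cost 3, within 3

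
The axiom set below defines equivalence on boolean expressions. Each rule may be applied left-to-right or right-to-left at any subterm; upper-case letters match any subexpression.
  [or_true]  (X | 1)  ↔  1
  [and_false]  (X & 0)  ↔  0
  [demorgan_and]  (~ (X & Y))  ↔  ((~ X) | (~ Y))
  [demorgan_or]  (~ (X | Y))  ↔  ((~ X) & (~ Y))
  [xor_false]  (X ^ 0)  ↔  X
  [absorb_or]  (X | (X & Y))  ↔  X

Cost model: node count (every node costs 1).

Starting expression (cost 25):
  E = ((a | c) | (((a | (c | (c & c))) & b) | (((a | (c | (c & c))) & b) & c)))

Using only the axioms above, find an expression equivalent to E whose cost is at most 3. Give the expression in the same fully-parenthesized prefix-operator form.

(a | c)   [cost 3]

(1) (((a | (c | (c & c))) & b) | (((a | (c | (c & c))) & b) & c))  =[absorb_or →]=  ((a | (c | (c & c))) & b)    ⊢ ((a | c) | ((a | (c | (c & c))) & b))
(2) (c | (c & c))  =[absorb_or →]=  c    ⊢ ((a | c) | ((a | c) & b))
(3) ((a | c) | ((a | c) & b))  =[absorb_or →]=  (a | c)    ⊢ cost 3, within 3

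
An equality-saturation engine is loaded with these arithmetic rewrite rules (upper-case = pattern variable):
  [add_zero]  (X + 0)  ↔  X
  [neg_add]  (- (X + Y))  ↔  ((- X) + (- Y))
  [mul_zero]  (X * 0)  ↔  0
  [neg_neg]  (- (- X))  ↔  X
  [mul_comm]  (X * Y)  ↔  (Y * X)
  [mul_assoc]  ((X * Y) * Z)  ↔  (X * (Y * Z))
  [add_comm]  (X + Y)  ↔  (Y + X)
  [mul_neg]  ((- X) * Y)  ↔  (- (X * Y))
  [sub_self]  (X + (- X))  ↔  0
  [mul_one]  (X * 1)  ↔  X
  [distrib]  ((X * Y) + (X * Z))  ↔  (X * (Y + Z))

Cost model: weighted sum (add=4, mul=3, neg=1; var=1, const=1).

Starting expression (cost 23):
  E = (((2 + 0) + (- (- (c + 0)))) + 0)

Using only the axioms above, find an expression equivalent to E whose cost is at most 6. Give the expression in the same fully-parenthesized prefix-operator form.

1. [add_zero →] (((2 + 0) + (- (- (c + 0)))) + 0)  →  ((2 + 0) + (- (- (c + 0))))
2. [add_zero →] (2 + 0)  →  2;  E = (2 + (- (- (c + 0))))
3. [add_zero →] (c + 0)  →  c;  E = (2 + (- (- c)))
4. [neg_neg →] (- (- c))  →  c;  cost 6 ≤ 6, done

(2 + c)   [cost 6]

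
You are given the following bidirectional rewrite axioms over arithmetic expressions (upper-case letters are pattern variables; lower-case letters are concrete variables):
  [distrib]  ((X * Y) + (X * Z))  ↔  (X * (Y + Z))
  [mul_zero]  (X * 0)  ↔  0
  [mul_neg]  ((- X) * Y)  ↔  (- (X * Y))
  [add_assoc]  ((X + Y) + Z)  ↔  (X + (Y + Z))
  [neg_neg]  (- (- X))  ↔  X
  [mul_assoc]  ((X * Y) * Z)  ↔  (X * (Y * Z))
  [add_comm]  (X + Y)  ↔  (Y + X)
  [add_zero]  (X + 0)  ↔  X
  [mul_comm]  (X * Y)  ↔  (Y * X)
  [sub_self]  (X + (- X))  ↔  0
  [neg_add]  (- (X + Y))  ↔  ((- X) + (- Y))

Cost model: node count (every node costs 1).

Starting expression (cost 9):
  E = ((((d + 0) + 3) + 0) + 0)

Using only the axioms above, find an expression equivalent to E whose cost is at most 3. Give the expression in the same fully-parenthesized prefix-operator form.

(d + 3)   [cost 3]

1. [add_zero →] ((((d + 0) + 3) + 0) + 0)  →  (((d + 0) + 3) + 0)
2. [add_zero →] (((d + 0) + 3) + 0)  →  ((d + 0) + 3)
3. [add_zero →] (d + 0)  →  d;  cost 3 ≤ 3, done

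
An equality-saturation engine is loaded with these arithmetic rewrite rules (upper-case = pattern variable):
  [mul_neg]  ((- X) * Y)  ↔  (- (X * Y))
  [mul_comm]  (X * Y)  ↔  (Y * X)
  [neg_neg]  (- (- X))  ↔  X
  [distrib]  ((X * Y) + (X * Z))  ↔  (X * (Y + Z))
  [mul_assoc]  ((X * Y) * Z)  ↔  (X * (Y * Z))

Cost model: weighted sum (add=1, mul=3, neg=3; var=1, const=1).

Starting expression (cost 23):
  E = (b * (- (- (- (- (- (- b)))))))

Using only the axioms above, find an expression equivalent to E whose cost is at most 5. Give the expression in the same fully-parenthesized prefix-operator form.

step 1: neg_neg (→) rewrites (- (- (- (- b)))) into (- (- b)), now (b * (- (- (- (- b)))))
step 2: neg_neg (→) rewrites (- (- b)) into b, now (b * (- (- b)))
step 3: neg_neg (→) rewrites (- (- b)) into b, reaching cost 5 (bound 5)

(b * b)   [cost 5]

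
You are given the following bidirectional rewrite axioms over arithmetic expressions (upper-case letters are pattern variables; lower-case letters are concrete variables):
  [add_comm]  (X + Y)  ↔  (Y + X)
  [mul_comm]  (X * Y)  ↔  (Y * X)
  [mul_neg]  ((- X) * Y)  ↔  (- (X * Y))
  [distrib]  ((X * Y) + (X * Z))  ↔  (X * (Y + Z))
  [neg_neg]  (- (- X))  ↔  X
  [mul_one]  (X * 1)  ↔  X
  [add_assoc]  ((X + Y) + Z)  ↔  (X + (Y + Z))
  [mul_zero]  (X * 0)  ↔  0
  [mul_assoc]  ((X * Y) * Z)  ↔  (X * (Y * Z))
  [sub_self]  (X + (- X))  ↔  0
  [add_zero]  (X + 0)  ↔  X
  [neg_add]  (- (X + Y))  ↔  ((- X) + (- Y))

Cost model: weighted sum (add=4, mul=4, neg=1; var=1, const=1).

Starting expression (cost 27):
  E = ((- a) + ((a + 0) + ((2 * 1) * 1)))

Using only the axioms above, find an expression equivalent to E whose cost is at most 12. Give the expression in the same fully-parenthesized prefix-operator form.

(1) ((2 * 1) * 1)  =[mul_one →]=  (2 * 1)    ⊢ ((- a) + ((a + 0) + (2 * 1)))
(2) (2 * 1)  =[mul_one →]=  2    ⊢ ((- a) + ((a + 0) + 2))
(3) (a + 0)  =[add_zero →]=  a    ⊢ cost 12, within 12

((- a) + (a + 2))   [cost 12]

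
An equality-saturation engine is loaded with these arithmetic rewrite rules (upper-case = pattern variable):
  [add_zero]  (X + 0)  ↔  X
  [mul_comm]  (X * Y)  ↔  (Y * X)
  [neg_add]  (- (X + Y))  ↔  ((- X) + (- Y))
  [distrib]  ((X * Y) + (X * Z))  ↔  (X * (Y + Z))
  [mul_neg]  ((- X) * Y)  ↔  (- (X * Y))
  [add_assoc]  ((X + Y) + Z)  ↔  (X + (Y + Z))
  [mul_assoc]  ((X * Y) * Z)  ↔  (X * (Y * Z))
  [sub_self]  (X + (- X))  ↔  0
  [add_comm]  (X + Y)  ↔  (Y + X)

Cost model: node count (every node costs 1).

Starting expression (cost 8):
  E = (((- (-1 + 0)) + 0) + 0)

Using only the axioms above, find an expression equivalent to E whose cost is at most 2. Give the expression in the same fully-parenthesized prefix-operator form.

(- -1)   [cost 2]

1. [add_zero →] ((- (-1 + 0)) + 0)  →  (- (-1 + 0));  E = ((- (-1 + 0)) + 0)
2. [add_zero →] (-1 + 0)  →  -1;  E = ((- -1) + 0)
3. [add_zero →] ((- -1) + 0)  →  (- -1);  cost 2 ≤ 2, done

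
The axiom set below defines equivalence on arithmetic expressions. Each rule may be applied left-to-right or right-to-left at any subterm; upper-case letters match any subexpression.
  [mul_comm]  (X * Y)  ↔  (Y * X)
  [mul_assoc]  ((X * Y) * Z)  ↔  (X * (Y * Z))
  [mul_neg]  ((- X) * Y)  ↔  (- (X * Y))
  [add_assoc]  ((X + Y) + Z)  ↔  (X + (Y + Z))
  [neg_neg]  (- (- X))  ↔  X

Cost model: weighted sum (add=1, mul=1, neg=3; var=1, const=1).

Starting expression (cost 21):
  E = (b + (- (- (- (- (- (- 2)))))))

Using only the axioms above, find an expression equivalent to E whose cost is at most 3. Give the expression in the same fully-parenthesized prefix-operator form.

(b + 2)   [cost 3]

(1) (- (- 2))  =[neg_neg →]=  2    ⊢ (b + (- (- (- (- 2)))))
(2) (- (- (- 2)))  =[neg_neg →]=  (- 2)    ⊢ (b + (- (- 2)))
(3) (- (- 2))  =[neg_neg →]=  2    ⊢ cost 3, within 3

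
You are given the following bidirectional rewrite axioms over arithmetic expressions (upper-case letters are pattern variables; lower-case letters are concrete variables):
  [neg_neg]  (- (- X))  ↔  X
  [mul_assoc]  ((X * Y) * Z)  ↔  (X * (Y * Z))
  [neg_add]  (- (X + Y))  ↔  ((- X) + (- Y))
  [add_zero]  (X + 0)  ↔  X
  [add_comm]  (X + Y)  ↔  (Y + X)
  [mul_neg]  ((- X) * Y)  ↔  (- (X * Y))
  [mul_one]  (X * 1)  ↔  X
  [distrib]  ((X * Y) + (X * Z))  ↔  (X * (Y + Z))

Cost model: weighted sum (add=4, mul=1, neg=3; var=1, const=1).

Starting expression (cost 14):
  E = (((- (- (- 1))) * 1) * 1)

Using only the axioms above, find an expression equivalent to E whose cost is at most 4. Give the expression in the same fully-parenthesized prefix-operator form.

(- 1)   [cost 4]

(1) (((- (- (- 1))) * 1) * 1)  =[mul_one →]=  ((- (- (- 1))) * 1)
(2) (- (- (- 1)))  =[neg_neg →]=  (- 1)    ⊢ ((- 1) * 1)
(3) ((- 1) * 1)  =[mul_one →]=  (- 1)    ⊢ cost 4, within 4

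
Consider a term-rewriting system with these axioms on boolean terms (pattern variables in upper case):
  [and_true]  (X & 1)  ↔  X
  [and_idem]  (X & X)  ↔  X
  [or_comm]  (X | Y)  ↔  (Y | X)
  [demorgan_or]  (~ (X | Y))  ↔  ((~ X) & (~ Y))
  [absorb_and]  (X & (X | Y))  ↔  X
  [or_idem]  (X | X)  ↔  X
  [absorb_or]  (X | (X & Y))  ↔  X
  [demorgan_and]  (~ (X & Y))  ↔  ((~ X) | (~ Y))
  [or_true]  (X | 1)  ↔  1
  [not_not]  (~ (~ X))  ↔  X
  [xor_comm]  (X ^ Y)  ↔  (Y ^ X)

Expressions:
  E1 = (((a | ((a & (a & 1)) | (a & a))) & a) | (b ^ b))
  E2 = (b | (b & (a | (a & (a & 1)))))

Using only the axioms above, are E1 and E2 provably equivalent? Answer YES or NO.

NO

All listed rules preserve value, hence provable equivalence implies equal values everywhere; look for a separating assignment.
a=0, b=1 gives E1 ↦ 0, E2 ↦ 1; values differ ⇒ not provably equivalent.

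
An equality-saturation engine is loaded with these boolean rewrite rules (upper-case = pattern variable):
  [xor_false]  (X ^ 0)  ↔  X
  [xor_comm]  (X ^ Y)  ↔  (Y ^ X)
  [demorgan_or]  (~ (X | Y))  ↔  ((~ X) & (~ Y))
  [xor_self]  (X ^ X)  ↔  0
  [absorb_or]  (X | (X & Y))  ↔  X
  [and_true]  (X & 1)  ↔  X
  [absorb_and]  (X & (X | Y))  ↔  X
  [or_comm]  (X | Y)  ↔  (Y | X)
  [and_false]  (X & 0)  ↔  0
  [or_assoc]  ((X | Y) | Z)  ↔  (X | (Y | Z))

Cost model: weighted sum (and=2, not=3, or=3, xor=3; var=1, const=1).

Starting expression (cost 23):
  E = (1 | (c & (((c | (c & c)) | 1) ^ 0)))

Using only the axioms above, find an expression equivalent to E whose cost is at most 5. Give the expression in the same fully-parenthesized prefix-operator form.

(1) (c | (c & c))  =[absorb_or →]=  c    ⊢ (1 | (c & ((c | 1) ^ 0)))
(2) ((c | 1) ^ 0)  =[xor_false →]=  (c | 1)    ⊢ (1 | (c & (c | 1)))
(3) (c & (c | 1))  =[absorb_and →]=  c    ⊢ cost 5, within 5

(1 | c)   [cost 5]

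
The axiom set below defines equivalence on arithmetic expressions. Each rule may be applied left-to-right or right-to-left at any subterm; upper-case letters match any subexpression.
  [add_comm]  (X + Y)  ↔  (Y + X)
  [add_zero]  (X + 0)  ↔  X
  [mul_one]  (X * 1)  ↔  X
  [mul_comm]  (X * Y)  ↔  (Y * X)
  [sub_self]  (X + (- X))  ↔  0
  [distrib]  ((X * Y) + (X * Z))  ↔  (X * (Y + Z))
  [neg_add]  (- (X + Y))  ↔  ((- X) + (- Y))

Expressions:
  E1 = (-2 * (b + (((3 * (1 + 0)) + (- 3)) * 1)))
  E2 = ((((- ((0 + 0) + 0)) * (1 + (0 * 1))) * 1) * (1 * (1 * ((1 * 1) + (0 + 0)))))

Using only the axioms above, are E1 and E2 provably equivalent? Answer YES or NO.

Every axiom is a valid identity, so a rewrite proof would force E1 and E2 to agree under every assignment.
At b=1: E1 = -2 but E2 = 0; they differ, so no derivation exists.

NO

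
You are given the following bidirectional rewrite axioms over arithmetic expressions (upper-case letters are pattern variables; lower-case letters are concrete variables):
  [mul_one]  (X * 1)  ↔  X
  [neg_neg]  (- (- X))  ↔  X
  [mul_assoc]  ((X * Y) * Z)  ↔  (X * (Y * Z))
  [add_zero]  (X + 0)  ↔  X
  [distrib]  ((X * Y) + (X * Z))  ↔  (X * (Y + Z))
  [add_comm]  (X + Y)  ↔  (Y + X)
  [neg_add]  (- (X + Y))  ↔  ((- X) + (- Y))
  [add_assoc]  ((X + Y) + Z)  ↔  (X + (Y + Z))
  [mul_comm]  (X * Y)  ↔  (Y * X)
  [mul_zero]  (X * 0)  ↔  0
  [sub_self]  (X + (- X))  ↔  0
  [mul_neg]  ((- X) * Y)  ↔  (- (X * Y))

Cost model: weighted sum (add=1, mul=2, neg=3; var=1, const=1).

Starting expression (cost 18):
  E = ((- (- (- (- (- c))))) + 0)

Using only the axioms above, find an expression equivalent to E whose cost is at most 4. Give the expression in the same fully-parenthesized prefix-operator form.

1. [neg_neg →] (- (- (- (- (- c)))))  →  (- (- (- c)));  E = ((- (- (- c))) + 0)
2. [add_zero →] ((- (- (- c))) + 0)  →  (- (- (- c)))
3. [neg_neg →] (- (- (- c)))  →  (- c);  cost 4 ≤ 4, done

(- c)   [cost 4]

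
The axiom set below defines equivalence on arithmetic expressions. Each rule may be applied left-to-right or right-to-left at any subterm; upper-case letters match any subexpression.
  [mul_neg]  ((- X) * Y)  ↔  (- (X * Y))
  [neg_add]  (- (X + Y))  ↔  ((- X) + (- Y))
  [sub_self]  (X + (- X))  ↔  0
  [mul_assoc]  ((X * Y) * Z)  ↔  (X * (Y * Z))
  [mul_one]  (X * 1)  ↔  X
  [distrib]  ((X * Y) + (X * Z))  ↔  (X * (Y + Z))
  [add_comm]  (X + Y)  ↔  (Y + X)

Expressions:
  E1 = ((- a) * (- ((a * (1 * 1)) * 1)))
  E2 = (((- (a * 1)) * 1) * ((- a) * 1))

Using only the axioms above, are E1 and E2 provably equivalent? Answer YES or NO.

step 1: mul_one (→) rewrites (1 * 1) into 1, now ((- a) * (- ((a * 1) * 1)))
step 2: mul_one (→) rewrites ((a * 1) * 1) into (a * 1), now ((- a) * (- (a * 1)))
step 3: mul_one (→) rewrites (a * 1) into a, now ((- a) * (- a))
step 4: mul_one (←) rewrites a into (a * 1), now ((- (a * 1)) * (- a))
step 5: mul_one (←) rewrites (- a) into ((- a) * 1), now ((- (a * 1)) * ((- a) * 1))
step 6: mul_neg (←) rewrites (- (a * 1)) into ((- a) * 1), now (((- a) * 1) * ((- a) * 1))
step 7: mul_one (←) rewrites a into (a * 1), which is E2

YES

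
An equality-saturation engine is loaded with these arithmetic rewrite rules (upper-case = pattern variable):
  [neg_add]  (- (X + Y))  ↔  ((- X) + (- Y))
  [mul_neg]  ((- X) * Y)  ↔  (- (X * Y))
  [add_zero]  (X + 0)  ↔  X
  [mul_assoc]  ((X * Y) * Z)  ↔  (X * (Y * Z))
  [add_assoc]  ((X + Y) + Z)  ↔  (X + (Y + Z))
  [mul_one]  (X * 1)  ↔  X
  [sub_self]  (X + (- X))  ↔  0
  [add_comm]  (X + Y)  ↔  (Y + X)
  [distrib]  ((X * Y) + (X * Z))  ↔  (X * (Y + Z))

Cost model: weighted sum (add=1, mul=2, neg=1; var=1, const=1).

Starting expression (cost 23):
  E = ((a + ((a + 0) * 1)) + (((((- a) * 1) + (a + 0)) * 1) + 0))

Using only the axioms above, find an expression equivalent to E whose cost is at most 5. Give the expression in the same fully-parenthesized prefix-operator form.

((a + a) + 0)   [cost 5]

step 1: add_zero (→) rewrites (((((- a) * 1) + (a + 0)) * 1) + 0) into ((((- a) * 1) + (a + 0)) * 1), now ((a + ((a + 0) * 1)) + ((((- a) * 1) + (a + 0)) * 1))
step 2: add_zero (→) rewrites (a + 0) into a, now ((a + (a * 1)) + ((((- a) * 1) + (a + 0)) * 1))
step 3: mul_one (→) rewrites ((((- a) * 1) + (a + 0)) * 1) into (((- a) * 1) + (a + 0)), now ((a + (a * 1)) + (((- a) * 1) + (a + 0)))
step 4: add_comm (→) rewrites (((- a) * 1) + (a + 0)) into ((a + 0) + ((- a) * 1)), now ((a + (a * 1)) + ((a + 0) + ((- a) * 1)))
step 5: mul_one (→) rewrites ((- a) * 1) into (- a), now ((a + (a * 1)) + ((a + 0) + (- a)))
step 6: add_zero (→) rewrites (a + 0) into a, now ((a + (a * 1)) + (a + (- a)))
step 7: sub_self (→) rewrites (a + (- a)) into 0, now ((a + (a * 1)) + 0)
step 8: mul_one (→) rewrites (a * 1) into a, reaching cost 5 (bound 5)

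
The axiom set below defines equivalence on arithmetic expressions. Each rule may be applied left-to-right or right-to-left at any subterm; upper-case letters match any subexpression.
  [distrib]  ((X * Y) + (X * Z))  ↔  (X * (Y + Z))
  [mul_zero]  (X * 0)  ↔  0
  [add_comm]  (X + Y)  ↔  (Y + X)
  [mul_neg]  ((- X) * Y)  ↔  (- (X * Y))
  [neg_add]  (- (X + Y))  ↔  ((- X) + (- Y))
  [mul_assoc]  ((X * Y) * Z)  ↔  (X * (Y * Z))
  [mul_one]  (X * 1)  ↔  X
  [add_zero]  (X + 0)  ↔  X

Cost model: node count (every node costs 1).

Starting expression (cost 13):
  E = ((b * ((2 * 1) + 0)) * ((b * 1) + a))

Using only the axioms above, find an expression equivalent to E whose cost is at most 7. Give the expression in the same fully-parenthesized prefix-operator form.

1. [mul_one →] (2 * 1)  →  2;  E = ((b * (2 + 0)) * ((b * 1) + a))
2. [add_zero →] (2 + 0)  →  2;  E = ((b * 2) * ((b * 1) + a))
3. [mul_one →] (b * 1)  →  b;  cost 7 ≤ 7, done

((b * 2) * (b + a))   [cost 7]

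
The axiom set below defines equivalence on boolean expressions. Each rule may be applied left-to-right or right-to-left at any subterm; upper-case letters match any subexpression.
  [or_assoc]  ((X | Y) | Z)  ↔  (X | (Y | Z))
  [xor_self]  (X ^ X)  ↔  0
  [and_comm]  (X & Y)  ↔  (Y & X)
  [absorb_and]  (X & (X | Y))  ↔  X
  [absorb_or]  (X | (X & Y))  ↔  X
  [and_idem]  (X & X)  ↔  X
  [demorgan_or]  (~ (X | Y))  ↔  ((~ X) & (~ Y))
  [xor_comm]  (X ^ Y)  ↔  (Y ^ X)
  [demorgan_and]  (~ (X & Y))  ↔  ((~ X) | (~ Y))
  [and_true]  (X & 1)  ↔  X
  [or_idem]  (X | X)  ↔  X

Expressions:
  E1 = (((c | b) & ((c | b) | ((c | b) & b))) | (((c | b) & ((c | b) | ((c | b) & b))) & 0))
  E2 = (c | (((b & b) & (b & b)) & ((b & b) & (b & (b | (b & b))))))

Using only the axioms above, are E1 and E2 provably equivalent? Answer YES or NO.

1. [absorb_or →] (((c | b) & ((c | b) | ((c | b) & b))) | (((c | b) & ((c | b) | ((c | b) & b))) & 0))  →  ((c | b) & ((c | b) | ((c | b) & b)))
2. [absorb_or →] ((c | b) | ((c | b) & b))  →  (c | b);  E1 = ((c | b) & (c | b))
3. [and_idem →] ((c | b) & (c | b))  →  (c | b)
4. [and_idem ←] b  →  (b & b);  E1 = (c | (b & b))
5. [and_idem ←] (b & b)  →  ((b & b) & (b & b));  E1 = (c | ((b & b) & (b & b)))
6. [and_idem ←] ((b & b) & (b & b))  →  (((b & b) & (b & b)) & ((b & b) & (b & b)));  E1 = (c | (((b & b) & (b & b)) & ((b & b) & (b & b))))
7. [absorb_or ←] b  →  (b | (b & b));  this is E2

YES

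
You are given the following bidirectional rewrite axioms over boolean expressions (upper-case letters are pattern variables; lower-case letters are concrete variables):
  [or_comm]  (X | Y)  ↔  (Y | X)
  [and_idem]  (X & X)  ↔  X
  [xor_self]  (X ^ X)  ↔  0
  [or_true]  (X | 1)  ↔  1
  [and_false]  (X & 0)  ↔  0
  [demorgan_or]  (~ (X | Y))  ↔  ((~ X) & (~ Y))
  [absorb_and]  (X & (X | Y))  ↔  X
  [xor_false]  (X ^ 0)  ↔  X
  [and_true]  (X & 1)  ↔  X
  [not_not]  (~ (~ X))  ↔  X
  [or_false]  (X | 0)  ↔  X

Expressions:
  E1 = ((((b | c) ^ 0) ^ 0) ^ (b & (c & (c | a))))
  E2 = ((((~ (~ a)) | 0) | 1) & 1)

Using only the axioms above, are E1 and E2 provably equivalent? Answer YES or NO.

The axioms are sound identities: if E1 ↔* E2 then E1 and E2 evaluate identically under any assignment.
Under a=0, b=0, c=0: E1 evaluates to 0, E2 to 1. Distinct ⇒ no rewrite sequence connects them.

NO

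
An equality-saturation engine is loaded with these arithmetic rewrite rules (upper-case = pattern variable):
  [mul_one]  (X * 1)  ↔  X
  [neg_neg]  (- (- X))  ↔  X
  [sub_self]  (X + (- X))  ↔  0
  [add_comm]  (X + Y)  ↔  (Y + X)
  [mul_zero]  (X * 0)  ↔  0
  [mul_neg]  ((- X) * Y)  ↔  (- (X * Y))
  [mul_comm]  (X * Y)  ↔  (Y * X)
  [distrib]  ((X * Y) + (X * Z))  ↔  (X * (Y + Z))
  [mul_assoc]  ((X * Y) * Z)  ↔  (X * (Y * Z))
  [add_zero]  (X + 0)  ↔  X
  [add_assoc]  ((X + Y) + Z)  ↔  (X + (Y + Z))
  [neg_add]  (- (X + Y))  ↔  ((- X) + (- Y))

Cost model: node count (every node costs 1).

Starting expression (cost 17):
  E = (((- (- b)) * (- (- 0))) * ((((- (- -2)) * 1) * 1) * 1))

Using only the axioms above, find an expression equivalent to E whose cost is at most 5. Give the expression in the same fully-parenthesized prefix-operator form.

((b * 0) * -2)   [cost 5]

1. [mul_one →] ((- (- -2)) * 1)  →  (- (- -2));  E = (((- (- b)) * (- (- 0))) * (((- (- -2)) * 1) * 1))
2. [mul_one →] (((- (- -2)) * 1) * 1)  →  ((- (- -2)) * 1);  E = (((- (- b)) * (- (- 0))) * ((- (- -2)) * 1))
3. [neg_neg →] (- (- -2))  →  -2;  E = (((- (- b)) * (- (- 0))) * (-2 * 1))
4. [mul_one →] (-2 * 1)  →  -2;  E = (((- (- b)) * (- (- 0))) * -2)
5. [neg_neg →] (- (- 0))  →  0;  E = (((- (- b)) * 0) * -2)
6. [neg_neg →] (- (- b))  →  b;  cost 5 ≤ 5, done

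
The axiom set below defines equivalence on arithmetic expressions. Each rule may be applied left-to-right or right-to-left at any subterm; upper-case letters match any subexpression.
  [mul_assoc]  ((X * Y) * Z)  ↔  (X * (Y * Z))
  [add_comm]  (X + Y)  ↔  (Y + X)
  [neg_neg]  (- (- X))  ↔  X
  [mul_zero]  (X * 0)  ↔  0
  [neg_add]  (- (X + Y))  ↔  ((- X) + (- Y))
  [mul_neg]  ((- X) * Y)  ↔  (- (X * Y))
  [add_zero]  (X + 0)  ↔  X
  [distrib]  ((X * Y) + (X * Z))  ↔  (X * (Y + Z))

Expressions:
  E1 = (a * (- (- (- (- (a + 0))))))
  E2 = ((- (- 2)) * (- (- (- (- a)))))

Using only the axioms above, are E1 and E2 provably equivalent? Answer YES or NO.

Every axiom is a valid identity, so a rewrite proof would force E1 and E2 to agree under every assignment.
At a=1: E1 = 1 but E2 = 2; they differ, so no derivation exists.

NO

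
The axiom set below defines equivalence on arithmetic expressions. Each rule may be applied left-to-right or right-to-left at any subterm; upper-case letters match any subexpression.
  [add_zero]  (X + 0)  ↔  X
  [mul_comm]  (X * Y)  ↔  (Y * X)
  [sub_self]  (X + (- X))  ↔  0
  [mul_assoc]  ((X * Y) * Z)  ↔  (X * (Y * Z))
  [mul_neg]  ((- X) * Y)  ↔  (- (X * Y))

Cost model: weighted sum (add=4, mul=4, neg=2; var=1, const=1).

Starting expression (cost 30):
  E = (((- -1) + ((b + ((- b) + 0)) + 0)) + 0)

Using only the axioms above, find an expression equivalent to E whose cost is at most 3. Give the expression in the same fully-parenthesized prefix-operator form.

(- -1)   [cost 3]

1. [add_zero →] (((- -1) + ((b + ((- b) + 0)) + 0)) + 0)  →  ((- -1) + ((b + ((- b) + 0)) + 0))
2. [add_zero →] ((b + ((- b) + 0)) + 0)  →  (b + ((- b) + 0));  E = ((- -1) + (b + ((- b) + 0)))
3. [add_zero →] ((- b) + 0)  →  (- b);  E = ((- -1) + (b + (- b)))
4. [sub_self →] (b + (- b))  →  0;  E = ((- -1) + 0)
5. [add_zero →] ((- -1) + 0)  →  (- -1);  cost 3 ≤ 3, done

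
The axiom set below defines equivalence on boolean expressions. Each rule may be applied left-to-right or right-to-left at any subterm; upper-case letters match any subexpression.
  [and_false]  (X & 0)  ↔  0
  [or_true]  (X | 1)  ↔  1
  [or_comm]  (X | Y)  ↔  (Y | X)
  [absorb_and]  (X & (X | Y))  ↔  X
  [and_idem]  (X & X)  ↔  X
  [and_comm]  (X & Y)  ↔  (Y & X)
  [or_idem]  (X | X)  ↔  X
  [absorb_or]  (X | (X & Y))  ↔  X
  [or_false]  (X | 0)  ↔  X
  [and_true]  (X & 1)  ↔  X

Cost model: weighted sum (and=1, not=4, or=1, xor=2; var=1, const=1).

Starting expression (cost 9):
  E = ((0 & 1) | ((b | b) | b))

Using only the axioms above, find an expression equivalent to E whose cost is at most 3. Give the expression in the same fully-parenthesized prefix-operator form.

(0 | b)   [cost 3]

(1) (b | b)  =[or_idem →]=  b    ⊢ ((0 & 1) | (b | b))
(2) (b | b)  =[or_idem →]=  b    ⊢ ((0 & 1) | b)
(3) (0 & 1)  =[and_true →]=  0    ⊢ cost 3, within 3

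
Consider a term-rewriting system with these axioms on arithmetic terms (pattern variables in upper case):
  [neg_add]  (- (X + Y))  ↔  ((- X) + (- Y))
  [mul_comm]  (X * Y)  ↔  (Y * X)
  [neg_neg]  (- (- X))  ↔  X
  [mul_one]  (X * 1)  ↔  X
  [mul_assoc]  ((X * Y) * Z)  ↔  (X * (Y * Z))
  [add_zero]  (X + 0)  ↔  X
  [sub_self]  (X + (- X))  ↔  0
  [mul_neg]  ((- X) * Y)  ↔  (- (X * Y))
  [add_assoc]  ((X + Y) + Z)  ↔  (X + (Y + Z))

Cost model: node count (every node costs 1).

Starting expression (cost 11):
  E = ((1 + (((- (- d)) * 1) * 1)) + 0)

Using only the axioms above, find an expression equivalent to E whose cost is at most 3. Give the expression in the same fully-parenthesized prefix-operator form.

(1) (- (- d))  =[neg_neg →]=  d    ⊢ ((1 + ((d * 1) * 1)) + 0)
(2) ((d * 1) * 1)  =[mul_one →]=  (d * 1)    ⊢ ((1 + (d * 1)) + 0)
(3) ((1 + (d * 1)) + 0)  =[add_zero →]=  (1 + (d * 1))
(4) (d * 1)  =[mul_one →]=  d    ⊢ cost 3, within 3

(1 + d)   [cost 3]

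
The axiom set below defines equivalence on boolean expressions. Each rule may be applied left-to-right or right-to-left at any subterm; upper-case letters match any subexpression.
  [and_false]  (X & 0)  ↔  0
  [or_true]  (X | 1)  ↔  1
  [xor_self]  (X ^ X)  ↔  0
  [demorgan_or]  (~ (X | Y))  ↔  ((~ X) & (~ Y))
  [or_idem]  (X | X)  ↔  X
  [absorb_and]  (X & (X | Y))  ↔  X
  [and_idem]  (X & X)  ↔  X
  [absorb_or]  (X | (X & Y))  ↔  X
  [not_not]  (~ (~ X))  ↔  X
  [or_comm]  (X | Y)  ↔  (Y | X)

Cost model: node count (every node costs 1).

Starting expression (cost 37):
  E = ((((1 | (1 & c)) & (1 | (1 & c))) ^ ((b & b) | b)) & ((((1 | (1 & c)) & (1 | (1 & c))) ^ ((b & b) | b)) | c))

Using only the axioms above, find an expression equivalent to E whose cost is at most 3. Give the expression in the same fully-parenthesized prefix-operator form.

(1 ^ b)   [cost 3]

(1) ((((1 | (1 & c)) & (1 | (1 & c))) ^ ((b & b) | b)) & ((((1 | (1 & c)) & (1 | (1 & c))) ^ ((b & b) | b)) | c))  =[absorb_and →]=  (((1 | (1 & c)) & (1 | (1 & c))) ^ ((b & b) | b))
(2) (b & b)  =[and_idem →]=  b    ⊢ (((1 | (1 & c)) & (1 | (1 & c))) ^ (b | b))
(3) ((1 | (1 & c)) & (1 | (1 & c)))  =[and_idem →]=  (1 | (1 & c))    ⊢ ((1 | (1 & c)) ^ (b | b))
(4) (1 | (1 & c))  =[absorb_or →]=  1    ⊢ (1 ^ (b | b))
(5) (b | b)  =[or_idem →]=  b    ⊢ cost 3, within 3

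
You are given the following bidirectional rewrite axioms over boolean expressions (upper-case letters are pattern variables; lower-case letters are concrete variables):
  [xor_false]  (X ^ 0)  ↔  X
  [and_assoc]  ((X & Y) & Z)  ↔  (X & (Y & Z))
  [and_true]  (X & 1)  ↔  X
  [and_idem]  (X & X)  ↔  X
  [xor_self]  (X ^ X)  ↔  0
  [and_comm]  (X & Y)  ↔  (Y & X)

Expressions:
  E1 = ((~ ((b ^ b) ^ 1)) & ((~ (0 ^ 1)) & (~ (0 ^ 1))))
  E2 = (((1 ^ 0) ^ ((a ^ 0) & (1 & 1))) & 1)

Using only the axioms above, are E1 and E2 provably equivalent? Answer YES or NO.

NO

The axioms are sound identities: if E1 ↔* E2 then E1 and E2 evaluate identically under any assignment.
Under a=0, b=0: E1 evaluates to 0, E2 to 1. Distinct ⇒ no rewrite sequence connects them.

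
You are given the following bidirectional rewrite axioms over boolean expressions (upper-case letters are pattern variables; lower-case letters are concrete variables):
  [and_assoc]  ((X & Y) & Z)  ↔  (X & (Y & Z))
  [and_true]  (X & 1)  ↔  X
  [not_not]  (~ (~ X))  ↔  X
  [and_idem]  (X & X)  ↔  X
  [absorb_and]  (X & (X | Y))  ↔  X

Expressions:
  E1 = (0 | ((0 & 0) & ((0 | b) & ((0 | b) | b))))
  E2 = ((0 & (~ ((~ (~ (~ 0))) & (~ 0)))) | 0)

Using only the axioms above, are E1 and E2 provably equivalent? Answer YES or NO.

YES

1. [absorb_and →] ((0 | b) & ((0 | b) | b))  →  (0 | b);  E1 = (0 | ((0 & 0) & (0 | b)))
2. [and_idem →] (0 & 0)  →  0;  E1 = (0 | (0 & (0 | b)))
3. [absorb_and →] (0 & (0 | b))  →  0;  E1 = (0 | 0)
4. [and_idem ←] 0  →  (0 & 0);  E1 = ((0 & 0) | 0)
5. [not_not ←] 0  →  (~ (~ 0));  E1 = ((0 & (~ (~ 0))) | 0)
6. [and_idem ←] (~ 0)  →  ((~ 0) & (~ 0));  E1 = ((0 & (~ ((~ 0) & (~ 0)))) | 0)
7. [not_not ←] (~ 0)  →  (~ (~ (~ 0)));  this is E2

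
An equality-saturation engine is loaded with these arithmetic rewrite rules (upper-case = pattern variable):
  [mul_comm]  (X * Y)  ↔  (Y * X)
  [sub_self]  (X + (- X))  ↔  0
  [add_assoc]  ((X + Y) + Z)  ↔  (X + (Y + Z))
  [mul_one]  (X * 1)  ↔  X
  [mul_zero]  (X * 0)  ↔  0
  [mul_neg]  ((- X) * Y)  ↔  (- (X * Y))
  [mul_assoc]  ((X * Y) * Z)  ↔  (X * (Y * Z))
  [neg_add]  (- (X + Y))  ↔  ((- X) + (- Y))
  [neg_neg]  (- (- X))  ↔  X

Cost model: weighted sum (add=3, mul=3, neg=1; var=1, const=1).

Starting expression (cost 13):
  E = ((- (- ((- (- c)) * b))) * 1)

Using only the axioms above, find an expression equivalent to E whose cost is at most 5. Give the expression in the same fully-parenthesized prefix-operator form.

(c * b)   [cost 5]

(1) (- (- c))  =[neg_neg →]=  c    ⊢ ((- (- (c * b))) * 1)
(2) ((- (- (c * b))) * 1)  =[mul_one →]=  (- (- (c * b)))
(3) (- (- (c * b)))  =[neg_neg →]=  (c * b)    ⊢ cost 5, within 5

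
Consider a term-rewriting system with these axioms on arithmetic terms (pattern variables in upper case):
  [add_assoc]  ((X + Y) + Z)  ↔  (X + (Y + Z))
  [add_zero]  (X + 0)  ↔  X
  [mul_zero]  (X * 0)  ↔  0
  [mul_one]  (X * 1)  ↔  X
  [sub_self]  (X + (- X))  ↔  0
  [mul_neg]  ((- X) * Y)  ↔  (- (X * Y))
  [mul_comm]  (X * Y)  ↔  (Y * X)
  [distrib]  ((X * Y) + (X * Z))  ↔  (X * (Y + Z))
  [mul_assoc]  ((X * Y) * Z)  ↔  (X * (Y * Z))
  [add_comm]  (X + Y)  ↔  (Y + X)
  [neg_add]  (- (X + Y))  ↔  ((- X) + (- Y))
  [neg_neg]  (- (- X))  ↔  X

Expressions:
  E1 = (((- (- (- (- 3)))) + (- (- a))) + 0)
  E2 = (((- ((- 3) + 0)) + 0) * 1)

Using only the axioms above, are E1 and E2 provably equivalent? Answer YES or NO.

NO

Every axiom is a valid identity, so a rewrite proof would force E1 and E2 to agree under every assignment.
At a=1: E1 = 4 but E2 = 3; they differ, so no derivation exists.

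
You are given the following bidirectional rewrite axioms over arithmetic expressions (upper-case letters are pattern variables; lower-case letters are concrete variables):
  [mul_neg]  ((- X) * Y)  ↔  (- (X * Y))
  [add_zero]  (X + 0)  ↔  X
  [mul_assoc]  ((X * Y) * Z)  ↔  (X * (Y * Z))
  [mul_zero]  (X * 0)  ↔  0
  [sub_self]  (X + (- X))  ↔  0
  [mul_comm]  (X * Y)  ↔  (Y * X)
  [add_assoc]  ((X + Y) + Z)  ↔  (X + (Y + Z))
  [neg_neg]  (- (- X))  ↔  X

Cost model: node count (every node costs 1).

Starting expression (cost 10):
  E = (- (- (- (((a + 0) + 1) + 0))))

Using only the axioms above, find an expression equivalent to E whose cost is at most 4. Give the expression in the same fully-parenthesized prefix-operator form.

1. [add_zero →] (a + 0)  →  a;  E = (- (- (- ((a + 1) + 0))))
2. [add_zero →] ((a + 1) + 0)  →  (a + 1);  E = (- (- (- (a + 1))))
3. [neg_neg →] (- (- (a + 1)))  →  (a + 1);  cost 4 ≤ 4, done

(- (a + 1))   [cost 4]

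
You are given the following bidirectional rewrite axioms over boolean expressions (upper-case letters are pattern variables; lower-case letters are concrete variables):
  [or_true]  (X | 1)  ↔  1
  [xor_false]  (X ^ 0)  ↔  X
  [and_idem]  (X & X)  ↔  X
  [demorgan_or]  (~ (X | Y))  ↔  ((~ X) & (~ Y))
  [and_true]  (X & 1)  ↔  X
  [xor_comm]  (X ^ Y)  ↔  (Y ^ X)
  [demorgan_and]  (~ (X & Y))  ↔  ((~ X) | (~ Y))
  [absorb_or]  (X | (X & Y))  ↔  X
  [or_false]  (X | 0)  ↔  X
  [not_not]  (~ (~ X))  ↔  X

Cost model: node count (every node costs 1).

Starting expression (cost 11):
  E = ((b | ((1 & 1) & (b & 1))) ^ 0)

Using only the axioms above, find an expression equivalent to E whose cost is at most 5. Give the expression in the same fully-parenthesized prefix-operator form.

step 1: and_true (→) rewrites (1 & 1) into 1, now ((b | (1 & (b & 1))) ^ 0)
step 2: xor_false (→) rewrites ((b | (1 & (b & 1))) ^ 0) into (b | (1 & (b & 1)))
step 3: and_true (→) rewrites (b & 1) into b, reaching cost 5 (bound 5)

(b | (1 & b))   [cost 5]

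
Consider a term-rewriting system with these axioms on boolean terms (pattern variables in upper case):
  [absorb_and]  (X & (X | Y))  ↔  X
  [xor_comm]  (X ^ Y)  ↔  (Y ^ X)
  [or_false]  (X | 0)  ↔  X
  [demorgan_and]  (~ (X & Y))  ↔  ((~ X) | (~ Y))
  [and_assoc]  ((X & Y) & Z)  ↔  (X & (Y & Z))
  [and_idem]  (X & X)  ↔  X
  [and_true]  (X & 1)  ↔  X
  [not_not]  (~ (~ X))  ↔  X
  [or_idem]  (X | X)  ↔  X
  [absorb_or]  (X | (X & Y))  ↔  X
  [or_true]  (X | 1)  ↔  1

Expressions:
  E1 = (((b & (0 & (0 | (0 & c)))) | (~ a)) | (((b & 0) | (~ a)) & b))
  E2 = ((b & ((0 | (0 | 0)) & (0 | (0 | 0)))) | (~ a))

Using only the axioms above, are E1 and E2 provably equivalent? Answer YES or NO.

(1) (0 | (0 & c))  =[absorb_or →]=  0    ⊢ (((b & (0 & 0)) | (~ a)) | (((b & 0) | (~ a)) & b))
(2) (0 & 0)  =[and_idem →]=  0    ⊢ (((b & 0) | (~ a)) | (((b & 0) | (~ a)) & b))
(3) (((b & 0) | (~ a)) | (((b & 0) | (~ a)) & b))  =[absorb_or →]=  ((b & 0) | (~ a))
(4) 0  =[or_idem ←]=  (0 | 0)    ⊢ ((b & (0 | 0)) | (~ a))
(5) 0  =[or_false ←]=  (0 | 0)    ⊢ ((b & (0 | (0 | 0))) | (~ a))
(6) (0 | (0 | 0))  =[and_idem ←]=  ((0 | (0 | 0)) & (0 | (0 | 0)))    ⊢ E2

YES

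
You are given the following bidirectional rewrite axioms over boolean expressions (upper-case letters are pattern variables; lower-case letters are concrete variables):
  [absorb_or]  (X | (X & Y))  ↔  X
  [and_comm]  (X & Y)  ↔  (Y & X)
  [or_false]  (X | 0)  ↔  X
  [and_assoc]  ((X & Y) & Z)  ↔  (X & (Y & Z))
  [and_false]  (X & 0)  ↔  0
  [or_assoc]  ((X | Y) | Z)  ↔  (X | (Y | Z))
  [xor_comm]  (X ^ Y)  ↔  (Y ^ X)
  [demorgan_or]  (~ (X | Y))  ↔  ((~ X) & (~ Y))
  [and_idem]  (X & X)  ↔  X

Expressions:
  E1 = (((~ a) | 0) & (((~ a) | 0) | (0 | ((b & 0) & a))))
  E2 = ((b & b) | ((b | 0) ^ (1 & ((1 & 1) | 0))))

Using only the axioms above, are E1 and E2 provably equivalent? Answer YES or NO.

All listed rules preserve value, hence provable equivalence implies equal values everywhere; look for a separating assignment.
a=1, b=0 gives E1 ↦ 0, E2 ↦ 1; values differ ⇒ not provably equivalent.

NO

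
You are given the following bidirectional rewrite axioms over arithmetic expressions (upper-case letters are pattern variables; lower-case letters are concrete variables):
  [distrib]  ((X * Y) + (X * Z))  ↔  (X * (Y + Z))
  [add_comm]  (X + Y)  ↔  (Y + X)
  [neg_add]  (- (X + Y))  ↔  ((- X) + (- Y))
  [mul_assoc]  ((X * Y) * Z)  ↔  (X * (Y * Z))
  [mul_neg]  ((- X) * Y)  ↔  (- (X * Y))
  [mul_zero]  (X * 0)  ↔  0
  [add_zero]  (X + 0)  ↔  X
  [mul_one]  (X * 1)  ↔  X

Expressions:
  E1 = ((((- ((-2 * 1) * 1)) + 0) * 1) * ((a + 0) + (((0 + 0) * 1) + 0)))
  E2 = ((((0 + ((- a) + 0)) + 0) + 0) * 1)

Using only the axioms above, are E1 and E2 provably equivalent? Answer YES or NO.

NO

All listed rules preserve value, hence provable equivalence implies equal values everywhere; look for a separating assignment.
a=1 gives E1 ↦ 2, E2 ↦ -1; values differ ⇒ not provably equivalent.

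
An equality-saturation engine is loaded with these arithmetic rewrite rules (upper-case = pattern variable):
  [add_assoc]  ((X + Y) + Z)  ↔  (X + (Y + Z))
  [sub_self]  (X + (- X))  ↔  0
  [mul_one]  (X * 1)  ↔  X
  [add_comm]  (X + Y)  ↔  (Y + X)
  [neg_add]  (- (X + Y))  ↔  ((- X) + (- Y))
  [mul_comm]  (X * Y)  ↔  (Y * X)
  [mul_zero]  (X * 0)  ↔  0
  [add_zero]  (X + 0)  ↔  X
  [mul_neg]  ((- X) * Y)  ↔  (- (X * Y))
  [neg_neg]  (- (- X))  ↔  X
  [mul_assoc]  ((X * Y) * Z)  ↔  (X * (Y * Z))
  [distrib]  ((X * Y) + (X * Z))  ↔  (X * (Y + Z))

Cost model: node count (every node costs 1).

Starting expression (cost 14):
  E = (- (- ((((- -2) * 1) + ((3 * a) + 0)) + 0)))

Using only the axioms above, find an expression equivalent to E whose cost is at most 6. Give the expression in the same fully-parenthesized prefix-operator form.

step 1: add_zero (→) rewrites ((((- -2) * 1) + ((3 * a) + 0)) + 0) into (((- -2) * 1) + ((3 * a) + 0)), now (- (- (((- -2) * 1) + ((3 * a) + 0))))
step 2: neg_neg (→) rewrites (- (- (((- -2) * 1) + ((3 * a) + 0)))) into (((- -2) * 1) + ((3 * a) + 0))
step 3: add_zero (→) rewrites ((3 * a) + 0) into (3 * a), now (((- -2) * 1) + (3 * a))
step 4: mul_one (→) rewrites ((- -2) * 1) into (- -2), reaching cost 6 (bound 6)

((- -2) + (3 * a))   [cost 6]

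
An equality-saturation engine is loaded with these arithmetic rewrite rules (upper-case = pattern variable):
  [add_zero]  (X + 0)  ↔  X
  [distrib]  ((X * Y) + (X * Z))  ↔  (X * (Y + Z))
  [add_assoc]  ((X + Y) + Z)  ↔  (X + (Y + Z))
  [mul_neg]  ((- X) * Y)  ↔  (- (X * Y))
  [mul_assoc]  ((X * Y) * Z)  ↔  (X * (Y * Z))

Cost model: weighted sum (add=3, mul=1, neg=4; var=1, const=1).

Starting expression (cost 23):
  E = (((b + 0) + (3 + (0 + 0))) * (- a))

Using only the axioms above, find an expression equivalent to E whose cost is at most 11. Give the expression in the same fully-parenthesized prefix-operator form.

1. [add_zero →] (b + 0)  →  b;  E = ((b + (3 + (0 + 0))) * (- a))
2. [add_zero →] (0 + 0)  →  0;  E = ((b + (3 + 0)) * (- a))
3. [add_zero →] (3 + 0)  →  3;  cost 11 ≤ 11, done

((b + 3) * (- a))   [cost 11]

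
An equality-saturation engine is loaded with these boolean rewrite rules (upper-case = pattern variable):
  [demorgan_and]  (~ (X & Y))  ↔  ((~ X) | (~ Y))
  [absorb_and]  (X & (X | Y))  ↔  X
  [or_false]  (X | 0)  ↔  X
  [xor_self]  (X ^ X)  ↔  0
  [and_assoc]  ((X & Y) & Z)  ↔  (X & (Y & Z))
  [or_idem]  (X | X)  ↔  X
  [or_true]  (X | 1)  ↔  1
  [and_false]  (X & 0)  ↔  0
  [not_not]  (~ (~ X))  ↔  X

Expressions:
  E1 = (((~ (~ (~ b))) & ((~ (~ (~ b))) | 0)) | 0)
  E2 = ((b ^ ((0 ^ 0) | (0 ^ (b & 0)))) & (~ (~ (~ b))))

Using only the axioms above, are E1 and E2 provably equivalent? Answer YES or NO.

Every axiom is a valid identity, so a rewrite proof would force E1 and E2 to agree under every assignment.
At b=0: E1 = 1 but E2 = 0; they differ, so no derivation exists.

NO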